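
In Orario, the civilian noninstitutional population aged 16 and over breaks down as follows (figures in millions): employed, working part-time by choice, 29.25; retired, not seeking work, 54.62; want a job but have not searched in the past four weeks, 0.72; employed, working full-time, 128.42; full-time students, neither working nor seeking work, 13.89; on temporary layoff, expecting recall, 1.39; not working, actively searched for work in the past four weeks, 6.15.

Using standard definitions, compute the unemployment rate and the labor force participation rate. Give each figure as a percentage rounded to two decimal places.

Unemployment rate ≈ 4.56%; labor force participation rate ≈ 70.47%.

Employed = 29.25 + 128.42 = 157.67 million.
Unemployed = 1.39 + 6.15 = 7.54 million (jobless and actively searching, or on temporary layoff).
Labor force = 157.67 + 7.54 = 165.21 million.
Not in labor force = 54.62 + 0.72 + 13.89 = 69.23 million (those not working and not actively searching are outside the labor force — including those who want a job but have given up searching).
Civilian working-age population = 165.21 + 69.23 = 234.44 million.
Unemployment rate = 7.54 / 165.21 = 4.56%.
Labor force participation rate = 165.21 / 234.44 = 70.47%.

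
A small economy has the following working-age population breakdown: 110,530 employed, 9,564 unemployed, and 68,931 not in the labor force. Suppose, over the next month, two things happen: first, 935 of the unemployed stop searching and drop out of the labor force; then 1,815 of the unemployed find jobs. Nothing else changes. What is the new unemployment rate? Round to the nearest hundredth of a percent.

Initially, labor force = 110,530 + 9,564 = 120,094, so u = 9,564/120,094 = 7.96%.
After the first change, unemployed and labor force both fall by 935 → E = 110,530, U = 8,629, labor force = 119,159.
After the second change, unemployed falls and employed rises by 1,815; labor force unchanged → E = 112,345, U = 6,814, labor force = 119,159.
New unemployment rate = 6,814 / 119,159 = 5.72%.

New unemployment rate ≈ 5.72%.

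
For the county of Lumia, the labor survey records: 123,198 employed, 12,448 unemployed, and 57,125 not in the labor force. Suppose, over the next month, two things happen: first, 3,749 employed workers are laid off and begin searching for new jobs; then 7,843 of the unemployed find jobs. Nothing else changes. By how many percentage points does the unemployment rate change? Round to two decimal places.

The unemployment rate changes by −3.02 percentage points.

Initially, labor force = 123,198 + 12,448 = 135,646, so u = 12,448/135,646 = 9.18%.
After the first change, employed falls and unemployed rises by 3,749; labor force unchanged → E = 119,449, U = 16,197, labor force = 135,646.
After the second change, unemployed falls and employed rises by 7,843; labor force unchanged → E = 127,292, U = 8,354, labor force = 135,646.
New unemployment rate = 8,354 / 135,646 = 6.16%.
Change = 6.16% − 9.18% = −3.02 percentage points.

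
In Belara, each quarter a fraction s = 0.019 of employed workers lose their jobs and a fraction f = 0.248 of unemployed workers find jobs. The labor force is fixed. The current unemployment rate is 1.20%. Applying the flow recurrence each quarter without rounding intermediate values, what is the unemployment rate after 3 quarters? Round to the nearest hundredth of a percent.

Unemployment rate after three quarters ≈ 4.79%.

With a fixed labor force, u_{t+1} = u_t + s·(1−u_t) − f·u_t = u_t·(1−s−f) + s.
Here 1−s−f = 0.733 and s = 0.019.
u_1 = 0.012000 × 0.733 + 0.019 = 0.027796.
u_2 = 0.027796 × 0.733 + 0.019 = 0.039374.
u_3 = 0.039374 × 0.733 + 0.019 = 0.047861.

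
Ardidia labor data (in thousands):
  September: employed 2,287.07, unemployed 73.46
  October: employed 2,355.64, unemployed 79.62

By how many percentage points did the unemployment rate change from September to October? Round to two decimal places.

The unemployment rate changed by +0.16 percentage points.

September: labor force = 2,287.07 + 73.46 = 2,360.53; u = 73.46/2,360.53 = 3.11%.
October: labor force = 2,355.64 + 79.62 = 2,435.26; u = 79.62/2,435.26 = 3.27%.
Change = 3.27% − 3.11% = +0.16 pp.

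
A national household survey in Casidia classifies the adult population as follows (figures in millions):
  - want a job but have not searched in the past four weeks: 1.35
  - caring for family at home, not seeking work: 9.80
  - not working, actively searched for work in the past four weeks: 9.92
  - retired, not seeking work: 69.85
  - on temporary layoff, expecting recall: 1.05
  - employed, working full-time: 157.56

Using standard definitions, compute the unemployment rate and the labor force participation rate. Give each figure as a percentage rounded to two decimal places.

Employed = 157.56 million.
Unemployed = 9.92 + 1.05 = 10.97 million (jobless and actively searching, or on temporary layoff).
Labor force = 157.56 + 10.97 = 168.53 million.
Not in labor force = 1.35 + 9.80 + 69.85 = 81.00 million (those not working and not actively searching are outside the labor force — including those who want a job but have given up searching).
Civilian working-age population = 168.53 + 81.00 = 249.53 million.
Unemployment rate = 10.97 / 168.53 = 6.51%.
Labor force participation rate = 168.53 / 249.53 = 67.54%.

Unemployment rate ≈ 6.51%; labor force participation rate ≈ 67.54%.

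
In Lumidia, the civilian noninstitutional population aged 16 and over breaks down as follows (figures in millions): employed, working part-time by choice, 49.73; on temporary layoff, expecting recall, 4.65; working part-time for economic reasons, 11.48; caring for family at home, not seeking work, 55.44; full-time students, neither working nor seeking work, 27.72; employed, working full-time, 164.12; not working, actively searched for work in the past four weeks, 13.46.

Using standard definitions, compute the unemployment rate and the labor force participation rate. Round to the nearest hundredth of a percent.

Unemployment rate ≈ 7.44%; labor force participation rate ≈ 74.54%.

Employed = 49.73 + 11.48 + 164.12 = 225.33 million (anyone who worked, including part-time for economic reasons, counts as employed).
Unemployed = 4.65 + 13.46 = 18.11 million (jobless and actively searching, or on temporary layoff).
Labor force = 225.33 + 18.11 = 243.44 million.
Not in labor force = 55.44 + 27.72 = 83.16 million (those not working and not actively searching are outside the labor force).
Civilian working-age population = 243.44 + 83.16 = 326.60 million.
Unemployment rate = 18.11 / 243.44 = 7.44%.
Labor force participation rate = 243.44 / 326.60 = 74.54%.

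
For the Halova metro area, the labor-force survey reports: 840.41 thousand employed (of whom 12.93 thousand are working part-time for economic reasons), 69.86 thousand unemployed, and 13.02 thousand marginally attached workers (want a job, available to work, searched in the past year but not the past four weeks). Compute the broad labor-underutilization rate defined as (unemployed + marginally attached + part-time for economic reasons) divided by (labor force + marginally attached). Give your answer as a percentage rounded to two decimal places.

Labor force = 840.41 + 69.86 = 910.27 thousand.
Numerator = 69.86 + 13.02 + 12.93 = 95.81 thousand.
Denominator = 910.27 + 13.02 = 923.29 thousand.
Broad rate = 95.81 / 923.29 = 10.38%.

Broad underutilization rate ≈ 10.38%.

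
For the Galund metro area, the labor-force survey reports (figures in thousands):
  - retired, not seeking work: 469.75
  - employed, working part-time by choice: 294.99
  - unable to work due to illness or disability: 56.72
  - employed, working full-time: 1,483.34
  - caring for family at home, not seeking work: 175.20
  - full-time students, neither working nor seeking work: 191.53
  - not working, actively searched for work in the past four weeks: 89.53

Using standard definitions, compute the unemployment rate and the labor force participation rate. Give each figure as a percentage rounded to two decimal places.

Employed = 294.99 + 1,483.34 = 1,778.33 thousand.
Unemployed = 89.53 thousand.
Labor force = 1,778.33 + 89.53 = 1,867.86 thousand.
Not in labor force = 469.75 + 56.72 + 175.20 + 191.53 = 893.20 thousand (those not working and not actively searching are outside the labor force).
Civilian working-age population = 1,867.86 + 893.20 = 2,761.06 thousand.
Unemployment rate = 89.53 / 1,867.86 = 4.79%.
Labor force participation rate = 1,867.86 / 2,761.06 = 67.65%.

Unemployment rate ≈ 4.79%; labor force participation rate ≈ 67.65%.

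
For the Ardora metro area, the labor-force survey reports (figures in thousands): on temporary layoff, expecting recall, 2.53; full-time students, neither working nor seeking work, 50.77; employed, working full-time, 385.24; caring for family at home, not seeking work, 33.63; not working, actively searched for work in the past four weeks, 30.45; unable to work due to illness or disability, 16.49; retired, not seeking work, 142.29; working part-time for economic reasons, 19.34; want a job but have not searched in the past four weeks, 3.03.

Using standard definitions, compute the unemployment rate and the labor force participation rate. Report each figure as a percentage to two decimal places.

Unemployment rate ≈ 7.54%; labor force participation rate ≈ 63.99%.

Employed = 385.24 + 19.34 = 404.58 thousand (anyone who worked, including part-time for economic reasons, counts as employed).
Unemployed = 2.53 + 30.45 = 32.98 thousand (jobless and actively searching, or on temporary layoff).
Labor force = 404.58 + 32.98 = 437.56 thousand.
Not in labor force = 50.77 + 33.63 + 16.49 + 142.29 + 3.03 = 246.21 thousand (those not working and not actively searching are outside the labor force — including those who want a job but have given up searching).
Civilian working-age population = 437.56 + 246.21 = 683.77 thousand.
Unemployment rate = 32.98 / 437.56 = 7.54%.
Labor force participation rate = 437.56 / 683.77 = 63.99%.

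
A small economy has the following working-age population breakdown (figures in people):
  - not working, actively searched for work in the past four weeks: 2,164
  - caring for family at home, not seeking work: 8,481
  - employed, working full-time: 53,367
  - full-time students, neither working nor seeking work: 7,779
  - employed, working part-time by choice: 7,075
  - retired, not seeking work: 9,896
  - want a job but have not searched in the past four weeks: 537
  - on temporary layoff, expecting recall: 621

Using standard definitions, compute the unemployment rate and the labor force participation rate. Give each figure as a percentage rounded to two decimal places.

Employed = 53,367 + 7,075 = 60,442.
Unemployed = 2,164 + 621 = 2,785 (jobless and actively searching, or on temporary layoff).
Labor force = 60,442 + 2,785 = 63,227.
Not in labor force = 8,481 + 7,779 + 9,896 + 537 = 26,693 (those not working and not actively searching are outside the labor force — including those who want a job but have given up searching).
Civilian working-age population = 63,227 + 26,693 = 89,920.
Unemployment rate = 2,785 / 63,227 = 4.40%.
Labor force participation rate = 63,227 / 89,920 = 70.31%.

Unemployment rate ≈ 4.40%; labor force participation rate ≈ 70.31%.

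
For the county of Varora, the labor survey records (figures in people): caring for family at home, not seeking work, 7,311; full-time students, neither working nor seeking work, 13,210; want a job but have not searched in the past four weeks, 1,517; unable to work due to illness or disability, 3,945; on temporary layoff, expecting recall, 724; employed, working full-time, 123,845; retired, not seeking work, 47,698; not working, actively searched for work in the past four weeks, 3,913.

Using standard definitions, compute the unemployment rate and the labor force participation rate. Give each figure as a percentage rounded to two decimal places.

Employed = 123,845.
Unemployed = 724 + 3,913 = 4,637 (jobless and actively searching, or on temporary layoff).
Labor force = 123,845 + 4,637 = 128,482.
Not in labor force = 7,311 + 13,210 + 1,517 + 3,945 + 47,698 = 73,681 (those not working and not actively searching are outside the labor force — including those who want a job but have given up searching).
Civilian working-age population = 128,482 + 73,681 = 202,163.
Unemployment rate = 4,637 / 128,482 = 3.61%.
Labor force participation rate = 128,482 / 202,163 = 63.55%.

Unemployment rate ≈ 3.61%; labor force participation rate ≈ 63.55%.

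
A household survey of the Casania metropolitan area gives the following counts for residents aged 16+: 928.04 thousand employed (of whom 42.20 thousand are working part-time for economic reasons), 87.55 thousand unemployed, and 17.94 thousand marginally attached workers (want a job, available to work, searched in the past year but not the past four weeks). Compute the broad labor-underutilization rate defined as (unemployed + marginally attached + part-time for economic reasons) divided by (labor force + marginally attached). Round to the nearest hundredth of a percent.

Labor force = 928.04 + 87.55 = 1,015.59 thousand.
Numerator = 87.55 + 17.94 + 42.20 = 147.69 thousand.
Denominator = 1,015.59 + 17.94 = 1,033.53 thousand.
Broad rate = 147.69 / 1,033.53 = 14.29%.

Broad underutilization rate ≈ 14.29%.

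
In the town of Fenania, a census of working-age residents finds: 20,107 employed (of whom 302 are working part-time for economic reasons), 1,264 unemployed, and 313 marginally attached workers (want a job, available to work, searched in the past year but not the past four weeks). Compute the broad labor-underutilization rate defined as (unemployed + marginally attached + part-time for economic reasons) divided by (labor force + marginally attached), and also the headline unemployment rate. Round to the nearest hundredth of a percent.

Broad underutilization rate ≈ 8.67%; headline unemployment rate ≈ 5.91%.

Labor force = 20,107 + 1,264 = 21,371.
Numerator = 1,264 + 313 + 302 = 1,879.
Denominator = 21,371 + 313 = 21,684.
Broad rate = 1,879 / 21,684 = 8.67%.
Headline unemployment rate = 1,264 / 21,371 = 5.91%.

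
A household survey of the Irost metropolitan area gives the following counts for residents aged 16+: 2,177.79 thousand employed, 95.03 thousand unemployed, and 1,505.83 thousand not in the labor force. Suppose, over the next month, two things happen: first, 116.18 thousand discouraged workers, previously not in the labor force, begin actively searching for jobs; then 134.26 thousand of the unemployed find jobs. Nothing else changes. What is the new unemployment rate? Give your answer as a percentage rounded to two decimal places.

Initially, labor force = 2,177.79 + 95.03 = 2,272.82 thousand, so u = 95.03/2,272.82 = 4.18%.
After the first change, unemployed and labor force both rise by 116.18 → E = 2,177.79, U = 211.21, labor force = 2,389.00 thousand.
After the second change, unemployed falls and employed rises by 134.26; labor force unchanged → E = 2,312.05, U = 76.95, labor force = 2,389.00 thousand.
New unemployment rate = 76.95 / 2,389.00 = 3.22%.

New unemployment rate ≈ 3.22%.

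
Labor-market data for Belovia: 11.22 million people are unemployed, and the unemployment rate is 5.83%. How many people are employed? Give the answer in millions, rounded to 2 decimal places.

Labor force = U / u = 11.22 / 0.0583 ≈ 192.45 million.
Employed = labor force − unemployed = 192.45 − 11.22 = 181.23 million.

About 181.23 million are employed.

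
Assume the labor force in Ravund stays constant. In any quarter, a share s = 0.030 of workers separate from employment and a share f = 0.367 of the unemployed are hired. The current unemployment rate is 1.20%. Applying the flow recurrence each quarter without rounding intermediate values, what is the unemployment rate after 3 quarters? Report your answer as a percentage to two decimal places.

With a fixed labor force, u_{t+1} = u_t + s·(1−u_t) − f·u_t = u_t·(1−s−f) + s.
Here 1−s−f = 0.603 and s = 0.030.
u_1 = 0.012000 × 0.603 + 0.030 = 0.037236.
u_2 = 0.037236 × 0.603 + 0.030 = 0.052453.
u_3 = 0.052453 × 0.603 + 0.030 = 0.061629.

Unemployment rate after three quarters ≈ 6.16%.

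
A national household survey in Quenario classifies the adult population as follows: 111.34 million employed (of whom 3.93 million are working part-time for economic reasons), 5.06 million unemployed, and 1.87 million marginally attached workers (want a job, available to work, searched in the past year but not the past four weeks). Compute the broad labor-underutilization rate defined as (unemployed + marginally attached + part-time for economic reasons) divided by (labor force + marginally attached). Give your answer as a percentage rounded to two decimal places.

Broad underutilization rate ≈ 9.18%.

Labor force = 111.34 + 5.06 = 116.40 million.
Numerator = 5.06 + 1.87 + 3.93 = 10.86 million.
Denominator = 116.40 + 1.87 = 118.27 million.
Broad rate = 10.86 / 118.27 = 9.18%.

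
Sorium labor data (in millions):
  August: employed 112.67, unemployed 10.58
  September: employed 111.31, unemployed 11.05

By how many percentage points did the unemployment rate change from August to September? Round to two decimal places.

August: labor force = 112.67 + 10.58 = 123.25; u = 10.58/123.25 = 8.58%.
September: labor force = 111.31 + 11.05 = 122.36; u = 11.05/122.36 = 9.03%.
Change = 9.03% − 8.58% = +0.45 pp.

The unemployment rate changed by +0.45 percentage points.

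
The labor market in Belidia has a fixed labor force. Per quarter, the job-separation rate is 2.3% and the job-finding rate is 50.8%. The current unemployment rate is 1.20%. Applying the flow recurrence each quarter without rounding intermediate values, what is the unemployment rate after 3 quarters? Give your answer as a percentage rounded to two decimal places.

With a fixed labor force, u_{t+1} = u_t + s·(1−u_t) − f·u_t = u_t·(1−s−f) + s.
Here 1−s−f = 0.469 and s = 0.023.
u_1 = 0.012000 × 0.469 + 0.023 = 0.028628.
u_2 = 0.028628 × 0.469 + 0.023 = 0.036427.
u_3 = 0.036427 × 0.469 + 0.023 = 0.040084.

Unemployment rate after three quarters ≈ 4.01%.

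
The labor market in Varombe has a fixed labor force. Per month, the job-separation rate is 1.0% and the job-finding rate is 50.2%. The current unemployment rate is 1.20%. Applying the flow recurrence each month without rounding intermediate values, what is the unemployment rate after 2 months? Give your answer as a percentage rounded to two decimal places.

Unemployment rate after two months ≈ 1.77%.

With a fixed labor force, u_{t+1} = u_t + s·(1−u_t) − f·u_t = u_t·(1−s−f) + s.
Here 1−s−f = 0.488 and s = 0.010.
u_1 = 0.012000 × 0.488 + 0.010 = 0.015856.
u_2 = 0.015856 × 0.488 + 0.010 = 0.017738.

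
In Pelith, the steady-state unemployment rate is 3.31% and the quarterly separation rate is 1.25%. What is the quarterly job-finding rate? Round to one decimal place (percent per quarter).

From u* = s/(s+f): f = s·(1−u)/u.
f = 1.25 × (1 − 0.0331) / 0.0331 = 1.2086 / 0.0331 ≈ 36.5% per quarter.

Job-finding rate ≈ 36.5% per quarter.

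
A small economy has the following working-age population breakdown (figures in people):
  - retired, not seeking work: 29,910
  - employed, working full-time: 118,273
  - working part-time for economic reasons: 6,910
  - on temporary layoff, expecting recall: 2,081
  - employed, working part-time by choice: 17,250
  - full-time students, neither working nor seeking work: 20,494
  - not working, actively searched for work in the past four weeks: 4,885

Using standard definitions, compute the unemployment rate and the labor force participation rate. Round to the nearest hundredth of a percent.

Unemployment rate ≈ 4.66%; labor force participation rate ≈ 74.77%.

Employed = 118,273 + 6,910 + 17,250 = 142,433 (anyone who worked, including part-time for economic reasons, counts as employed).
Unemployed = 2,081 + 4,885 = 6,966 (jobless and actively searching, or on temporary layoff).
Labor force = 142,433 + 6,966 = 149,399.
Not in labor force = 29,910 + 20,494 = 50,404 (those not working and not actively searching are outside the labor force).
Civilian working-age population = 149,399 + 50,404 = 199,803.
Unemployment rate = 6,966 / 149,399 = 4.66%.
Labor force participation rate = 149,399 / 199,803 = 74.77%.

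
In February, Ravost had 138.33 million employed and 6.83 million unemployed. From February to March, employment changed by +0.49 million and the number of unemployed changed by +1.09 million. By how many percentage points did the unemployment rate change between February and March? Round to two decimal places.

The unemployment rate changed by +0.69 percentage points.

February: labor force = 138.33 + 6.83 = 145.16; u = 6.83/145.16 = 4.71%.
March: labor force = 138.82 + 7.92 = 146.74; u = 7.92/146.74 = 5.40%.
Change = 5.40% − 4.71% = +0.69 pp.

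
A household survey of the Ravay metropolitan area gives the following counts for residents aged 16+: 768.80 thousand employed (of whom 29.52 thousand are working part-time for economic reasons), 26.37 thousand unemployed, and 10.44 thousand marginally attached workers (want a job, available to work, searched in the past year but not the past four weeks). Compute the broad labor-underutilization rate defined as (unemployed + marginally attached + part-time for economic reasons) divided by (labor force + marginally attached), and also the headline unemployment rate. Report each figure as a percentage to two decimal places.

Broad underutilization rate ≈ 8.23%; headline unemployment rate ≈ 3.32%.

Labor force = 768.80 + 26.37 = 795.17 thousand.
Numerator = 26.37 + 10.44 + 29.52 = 66.33 thousand.
Denominator = 795.17 + 10.44 = 805.61 thousand.
Broad rate = 66.33 / 805.61 = 8.23%.
Headline unemployment rate = 26.37 / 795.17 = 3.32%.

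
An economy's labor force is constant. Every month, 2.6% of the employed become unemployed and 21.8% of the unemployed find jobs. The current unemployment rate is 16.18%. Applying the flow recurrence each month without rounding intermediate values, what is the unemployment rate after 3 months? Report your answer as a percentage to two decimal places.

With a fixed labor force, u_{t+1} = u_t + s·(1−u_t) − f·u_t = u_t·(1−s−f) + s.
Here 1−s−f = 0.756 and s = 0.026.
u_1 = 0.161800 × 0.756 + 0.026 = 0.148321.
u_2 = 0.148321 × 0.756 + 0.026 = 0.138131.
u_3 = 0.138131 × 0.756 + 0.026 = 0.130427.

Unemployment rate after three months ≈ 13.04%.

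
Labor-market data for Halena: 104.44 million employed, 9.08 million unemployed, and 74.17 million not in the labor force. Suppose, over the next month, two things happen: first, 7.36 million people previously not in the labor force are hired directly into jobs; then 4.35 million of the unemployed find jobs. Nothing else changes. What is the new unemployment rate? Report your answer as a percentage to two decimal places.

New unemployment rate ≈ 3.91%.

Initially, labor force = 104.44 + 9.08 = 113.52 million, so u = 9.08/113.52 = 8.00%.
After the first change, employed and labor force both rise by 7.36; unemployed unchanged → E = 111.80, U = 9.08, labor force = 120.88 million.
After the second change, unemployed falls and employed rises by 4.35; labor force unchanged → E = 116.15, U = 4.73, labor force = 120.88 million.
New unemployment rate = 4.73 / 120.88 = 3.91%.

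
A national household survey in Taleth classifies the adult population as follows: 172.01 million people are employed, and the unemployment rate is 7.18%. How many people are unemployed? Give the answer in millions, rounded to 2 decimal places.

Let U be the number unemployed. The labor force is E + U, and U/(E+U) = 0.0718.
So U = 0.0718 × 172.01 / (1 − 0.0718) = 12.3503 / 0.9282 ≈ 13.31 million.

About 13.31 million are unemployed.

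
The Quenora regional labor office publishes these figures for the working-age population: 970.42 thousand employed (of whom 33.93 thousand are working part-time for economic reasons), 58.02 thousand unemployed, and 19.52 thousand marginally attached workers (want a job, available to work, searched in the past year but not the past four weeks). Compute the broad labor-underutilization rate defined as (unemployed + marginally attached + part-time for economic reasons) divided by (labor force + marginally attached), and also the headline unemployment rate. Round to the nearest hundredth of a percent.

Labor force = 970.42 + 58.02 = 1,028.44 thousand.
Numerator = 58.02 + 19.52 + 33.93 = 111.47 thousand.
Denominator = 1,028.44 + 19.52 = 1,047.96 thousand.
Broad rate = 111.47 / 1,047.96 = 10.64%.
Headline unemployment rate = 58.02 / 1,028.44 = 5.64%.

Broad underutilization rate ≈ 10.64%; headline unemployment rate ≈ 5.64%.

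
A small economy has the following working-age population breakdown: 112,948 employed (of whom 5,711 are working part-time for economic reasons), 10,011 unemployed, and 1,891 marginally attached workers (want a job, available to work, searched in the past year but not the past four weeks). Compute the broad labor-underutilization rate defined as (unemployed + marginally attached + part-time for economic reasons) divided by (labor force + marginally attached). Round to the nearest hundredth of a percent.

Labor force = 112,948 + 10,011 = 122,959.
Numerator = 10,011 + 1,891 + 5,711 = 17,613.
Denominator = 122,959 + 1,891 = 124,850.
Broad rate = 17,613 / 124,850 = 14.11%.

Broad underutilization rate ≈ 14.11%.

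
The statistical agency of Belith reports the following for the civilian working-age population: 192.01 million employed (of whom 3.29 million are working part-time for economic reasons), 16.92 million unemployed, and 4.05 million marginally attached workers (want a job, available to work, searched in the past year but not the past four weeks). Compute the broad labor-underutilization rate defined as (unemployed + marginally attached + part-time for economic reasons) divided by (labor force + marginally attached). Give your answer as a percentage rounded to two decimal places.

Labor force = 192.01 + 16.92 = 208.93 million.
Numerator = 16.92 + 4.05 + 3.29 = 24.26 million.
Denominator = 208.93 + 4.05 = 212.98 million.
Broad rate = 24.26 / 212.98 = 11.39%.

Broad underutilization rate ≈ 11.39%.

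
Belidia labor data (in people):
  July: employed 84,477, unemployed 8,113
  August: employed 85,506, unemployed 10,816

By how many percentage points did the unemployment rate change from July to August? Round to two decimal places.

The unemployment rate changed by +2.47 percentage points.

July: labor force = 84,477 + 8,113 = 92,590; u = 8,113/92,590 = 8.76%.
August: labor force = 85,506 + 10,816 = 96,322; u = 10,816/96,322 = 11.23%.
Change = 11.23% − 8.76% = +2.47 pp.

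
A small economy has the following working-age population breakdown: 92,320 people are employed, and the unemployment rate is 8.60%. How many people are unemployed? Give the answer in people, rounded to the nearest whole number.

Let U be the number unemployed. The labor force is E + U, and U/(E+U) = 0.0860.
So U = 0.0860 × 92,320 / (1 − 0.0860) = 7939.52 / 0.9140 ≈ 8,687.

About 8,687 are unemployed.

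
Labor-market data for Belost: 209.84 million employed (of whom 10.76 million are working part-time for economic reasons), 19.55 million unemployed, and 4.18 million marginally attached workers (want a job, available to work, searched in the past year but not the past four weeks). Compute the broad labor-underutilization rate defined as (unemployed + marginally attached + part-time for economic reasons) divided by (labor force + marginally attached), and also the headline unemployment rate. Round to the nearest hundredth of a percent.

Labor force = 209.84 + 19.55 = 229.39 million.
Numerator = 19.55 + 4.18 + 10.76 = 34.49 million.
Denominator = 229.39 + 4.18 = 233.57 million.
Broad rate = 34.49 / 233.57 = 14.77%.
Headline unemployment rate = 19.55 / 229.39 = 8.52%.

Broad underutilization rate ≈ 14.77%; headline unemployment rate ≈ 8.52%.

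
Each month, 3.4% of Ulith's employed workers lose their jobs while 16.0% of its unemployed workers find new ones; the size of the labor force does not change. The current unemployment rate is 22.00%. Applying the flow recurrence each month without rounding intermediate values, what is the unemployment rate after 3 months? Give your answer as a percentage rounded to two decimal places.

Unemployment rate after three months ≈ 19.87%.

With a fixed labor force, u_{t+1} = u_t + s·(1−u_t) − f·u_t = u_t·(1−s−f) + s.
Here 1−s−f = 0.806 and s = 0.034.
u_1 = 0.220000 × 0.806 + 0.034 = 0.211320.
u_2 = 0.211320 × 0.806 + 0.034 = 0.204324.
u_3 = 0.204324 × 0.806 + 0.034 = 0.198685.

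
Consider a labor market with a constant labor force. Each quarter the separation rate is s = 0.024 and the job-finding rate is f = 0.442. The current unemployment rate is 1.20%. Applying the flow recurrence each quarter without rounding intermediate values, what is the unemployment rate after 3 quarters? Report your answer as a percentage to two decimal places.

Unemployment rate after three quarters ≈ 4.55%.

With a fixed labor force, u_{t+1} = u_t + s·(1−u_t) − f·u_t = u_t·(1−s−f) + s.
Here 1−s−f = 0.534 and s = 0.024.
u_1 = 0.012000 × 0.534 + 0.024 = 0.030408.
u_2 = 0.030408 × 0.534 + 0.024 = 0.040238.
u_3 = 0.040238 × 0.534 + 0.024 = 0.045487.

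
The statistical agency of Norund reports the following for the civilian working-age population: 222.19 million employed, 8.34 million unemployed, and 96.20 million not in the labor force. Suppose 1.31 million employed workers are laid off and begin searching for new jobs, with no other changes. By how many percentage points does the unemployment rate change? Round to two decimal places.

Initially, labor force = 222.19 + 8.34 = 230.53 million, so u = 8.34/230.53 = 3.62%.
After the change, employed falls and unemployed rises by 1.31; labor force unchanged → E = 220.88, U = 9.65, labor force = 230.53 million.
New unemployment rate = 9.65 / 230.53 = 4.19%.
Change = 4.19% − 3.62% = +0.57 percentage points.

The unemployment rate changes by +0.57 percentage points.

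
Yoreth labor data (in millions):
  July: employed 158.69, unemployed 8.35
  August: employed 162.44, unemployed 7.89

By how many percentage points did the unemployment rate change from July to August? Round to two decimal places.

The unemployment rate changed by −0.37 percentage points.

July: labor force = 158.69 + 8.35 = 167.04; u = 8.35/167.04 = 5.00%.
August: labor force = 162.44 + 7.89 = 170.33; u = 7.89/170.33 = 4.63%.
Change = 4.63% − 5.00% = −0.37 pp.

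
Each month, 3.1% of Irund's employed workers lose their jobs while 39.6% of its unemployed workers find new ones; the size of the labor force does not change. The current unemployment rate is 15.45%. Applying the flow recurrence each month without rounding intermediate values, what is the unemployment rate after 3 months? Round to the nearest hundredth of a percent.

With a fixed labor force, u_{t+1} = u_t + s·(1−u_t) − f·u_t = u_t·(1−s−f) + s.
Here 1−s−f = 0.573 and s = 0.031.
u_1 = 0.154500 × 0.573 + 0.031 = 0.119528.
u_2 = 0.119528 × 0.573 + 0.031 = 0.099490.
u_3 = 0.099490 × 0.573 + 0.031 = 0.088008.

Unemployment rate after three months ≈ 8.80%.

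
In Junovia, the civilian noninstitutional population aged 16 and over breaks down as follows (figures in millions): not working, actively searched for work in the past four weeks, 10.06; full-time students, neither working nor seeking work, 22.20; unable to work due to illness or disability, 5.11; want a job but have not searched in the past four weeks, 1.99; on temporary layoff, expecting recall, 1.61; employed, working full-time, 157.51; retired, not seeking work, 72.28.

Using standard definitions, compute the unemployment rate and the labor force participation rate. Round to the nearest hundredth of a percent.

Unemployment rate ≈ 6.90%; labor force participation rate ≈ 62.48%.

Employed = 157.51 million.
Unemployed = 10.06 + 1.61 = 11.67 million (jobless and actively searching, or on temporary layoff).
Labor force = 157.51 + 11.67 = 169.18 million.
Not in labor force = 22.20 + 5.11 + 1.99 + 72.28 = 101.58 million (those not working and not actively searching are outside the labor force — including those who want a job but have given up searching).
Civilian working-age population = 169.18 + 101.58 = 270.76 million.
Unemployment rate = 11.67 / 169.18 = 6.90%.
Labor force participation rate = 169.18 / 270.76 = 62.48%.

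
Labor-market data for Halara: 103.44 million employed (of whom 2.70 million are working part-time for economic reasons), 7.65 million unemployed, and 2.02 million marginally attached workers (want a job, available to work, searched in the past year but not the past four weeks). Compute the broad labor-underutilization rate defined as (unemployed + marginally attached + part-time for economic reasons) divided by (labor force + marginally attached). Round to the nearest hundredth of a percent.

Labor force = 103.44 + 7.65 = 111.09 million.
Numerator = 7.65 + 2.02 + 2.70 = 12.37 million.
Denominator = 111.09 + 2.02 = 113.11 million.
Broad rate = 12.37 / 113.11 = 10.94%.

Broad underutilization rate ≈ 10.94%.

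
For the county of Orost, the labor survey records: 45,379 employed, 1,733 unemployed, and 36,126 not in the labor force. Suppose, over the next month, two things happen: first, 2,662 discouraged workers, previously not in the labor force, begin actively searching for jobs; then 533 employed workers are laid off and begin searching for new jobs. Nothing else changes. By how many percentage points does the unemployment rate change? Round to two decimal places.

The unemployment rate changes by +6.22 percentage points.

Initially, labor force = 45,379 + 1,733 = 47,112, so u = 1,733/47,112 = 3.68%.
After the first change, unemployed and labor force both rise by 2,662 → E = 45,379, U = 4,395, labor force = 49,774.
After the second change, employed falls and unemployed rises by 533; labor force unchanged → E = 44,846, U = 4,928, labor force = 49,774.
New unemployment rate = 4,928 / 49,774 = 9.90%.
Change = 9.90% − 3.68% = +6.22 percentage points.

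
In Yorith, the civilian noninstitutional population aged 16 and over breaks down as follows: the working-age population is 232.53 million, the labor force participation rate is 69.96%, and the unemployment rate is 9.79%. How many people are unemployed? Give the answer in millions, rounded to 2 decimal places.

About 15.93 million are unemployed.

Labor force = 0.6996 × 232.53 = 162.68 million.
Unemployed = 0.0979 × 162.68 ≈ 15.93 million.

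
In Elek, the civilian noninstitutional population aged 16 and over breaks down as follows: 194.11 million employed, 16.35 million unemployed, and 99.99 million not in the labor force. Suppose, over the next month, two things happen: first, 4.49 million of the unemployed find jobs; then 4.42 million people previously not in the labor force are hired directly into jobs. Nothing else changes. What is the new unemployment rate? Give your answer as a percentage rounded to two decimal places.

New unemployment rate ≈ 5.52%.

Initially, labor force = 194.11 + 16.35 = 210.46 million, so u = 16.35/210.46 = 7.77%.
After the first change, unemployed falls and employed rises by 4.49; labor force unchanged → E = 198.60, U = 11.86, labor force = 210.46 million.
After the second change, employed and labor force both rise by 4.42; unemployed unchanged → E = 203.02, U = 11.86, labor force = 214.88 million.
New unemployment rate = 11.86 / 214.88 = 5.52%.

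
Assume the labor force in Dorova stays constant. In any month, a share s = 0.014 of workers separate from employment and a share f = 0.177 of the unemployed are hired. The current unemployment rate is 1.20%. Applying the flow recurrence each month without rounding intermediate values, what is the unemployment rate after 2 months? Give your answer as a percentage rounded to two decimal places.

Unemployment rate after two months ≈ 3.32%.

With a fixed labor force, u_{t+1} = u_t + s·(1−u_t) − f·u_t = u_t·(1−s−f) + s.
Here 1−s−f = 0.809 and s = 0.014.
u_1 = 0.012000 × 0.809 + 0.014 = 0.023708.
u_2 = 0.023708 × 0.809 + 0.014 = 0.033180.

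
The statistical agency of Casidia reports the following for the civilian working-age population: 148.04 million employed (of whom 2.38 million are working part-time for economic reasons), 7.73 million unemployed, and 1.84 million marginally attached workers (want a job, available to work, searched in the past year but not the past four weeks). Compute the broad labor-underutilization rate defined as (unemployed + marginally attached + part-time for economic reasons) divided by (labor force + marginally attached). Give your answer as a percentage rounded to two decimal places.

Broad underutilization rate ≈ 7.58%.

Labor force = 148.04 + 7.73 = 155.77 million.
Numerator = 7.73 + 1.84 + 2.38 = 11.95 million.
Denominator = 155.77 + 1.84 = 157.61 million.
Broad rate = 11.95 / 157.61 = 7.58%.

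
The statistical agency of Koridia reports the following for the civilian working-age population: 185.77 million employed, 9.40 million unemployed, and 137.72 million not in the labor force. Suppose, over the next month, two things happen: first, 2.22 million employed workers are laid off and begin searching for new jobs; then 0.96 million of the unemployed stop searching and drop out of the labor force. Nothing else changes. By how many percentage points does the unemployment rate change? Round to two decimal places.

Initially, labor force = 185.77 + 9.40 = 195.17 million, so u = 9.40/195.17 = 4.82%.
After the first change, employed falls and unemployed rises by 2.22; labor force unchanged → E = 183.55, U = 11.62, labor force = 195.17 million.
After the second change, unemployed and labor force both fall by 0.96 → E = 183.55, U = 10.66, labor force = 194.21 million.
New unemployment rate = 10.66 / 194.21 = 5.49%.
Change = 5.49% − 4.82% = +0.67 percentage points.

The unemployment rate changes by +0.67 percentage points.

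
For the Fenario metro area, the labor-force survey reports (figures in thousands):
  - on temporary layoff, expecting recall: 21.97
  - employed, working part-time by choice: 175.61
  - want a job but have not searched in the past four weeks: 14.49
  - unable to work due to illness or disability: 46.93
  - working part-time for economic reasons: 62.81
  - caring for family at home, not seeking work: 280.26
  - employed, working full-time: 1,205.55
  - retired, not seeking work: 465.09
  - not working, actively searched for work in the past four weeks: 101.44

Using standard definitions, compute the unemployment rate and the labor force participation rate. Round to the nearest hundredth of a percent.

Employed = 175.61 + 62.81 + 1,205.55 = 1,443.97 thousand (anyone who worked, including part-time for economic reasons, counts as employed).
Unemployed = 21.97 + 101.44 = 123.41 thousand (jobless and actively searching, or on temporary layoff).
Labor force = 1,443.97 + 123.41 = 1,567.38 thousand.
Not in labor force = 14.49 + 46.93 + 280.26 + 465.09 = 806.77 thousand (those not working and not actively searching are outside the labor force — including those who want a job but have given up searching).
Civilian working-age population = 1,567.38 + 806.77 = 2,374.15 thousand.
Unemployment rate = 123.41 / 1,567.38 = 7.87%.
Labor force participation rate = 1,567.38 / 2,374.15 = 66.02%.

Unemployment rate ≈ 7.87%; labor force participation rate ≈ 66.02%.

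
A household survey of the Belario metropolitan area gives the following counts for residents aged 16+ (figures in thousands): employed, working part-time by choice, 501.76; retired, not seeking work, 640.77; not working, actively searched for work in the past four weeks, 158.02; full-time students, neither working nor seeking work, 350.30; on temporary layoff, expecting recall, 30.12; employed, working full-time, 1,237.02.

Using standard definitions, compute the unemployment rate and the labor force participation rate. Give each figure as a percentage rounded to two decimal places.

Employed = 501.76 + 1,237.02 = 1,738.78 thousand.
Unemployed = 158.02 + 30.12 = 188.14 thousand (jobless and actively searching, or on temporary layoff).
Labor force = 1,738.78 + 188.14 = 1,926.92 thousand.
Not in labor force = 640.77 + 350.30 = 991.07 thousand (those not working and not actively searching are outside the labor force).
Civilian working-age population = 1,926.92 + 991.07 = 2,917.99 thousand.
Unemployment rate = 188.14 / 1,926.92 = 9.76%.
Labor force participation rate = 1,926.92 / 2,917.99 = 66.04%.

Unemployment rate ≈ 9.76%; labor force participation rate ≈ 66.04%.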